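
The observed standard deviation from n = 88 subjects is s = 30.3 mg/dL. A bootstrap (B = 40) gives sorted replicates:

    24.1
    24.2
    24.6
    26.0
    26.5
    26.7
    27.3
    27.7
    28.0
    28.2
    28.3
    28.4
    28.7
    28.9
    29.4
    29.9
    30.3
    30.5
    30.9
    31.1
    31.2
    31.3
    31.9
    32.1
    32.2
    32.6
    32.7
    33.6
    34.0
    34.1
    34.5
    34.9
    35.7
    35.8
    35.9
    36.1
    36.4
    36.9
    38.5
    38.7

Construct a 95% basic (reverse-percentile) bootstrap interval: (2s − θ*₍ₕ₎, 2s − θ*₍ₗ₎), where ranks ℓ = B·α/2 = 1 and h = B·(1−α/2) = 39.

Percentile endpoints at ranks 1 and 39: θ*₍1₎ = 24.1, θ*₍39₎ = 38.5.
Basic interval reflects these around s:
  lower = 2 × 30.3 − 38.5 = 22.1
  upper = 2 × 30.3 − 24.1 = 36.5

(22.1, 36.5)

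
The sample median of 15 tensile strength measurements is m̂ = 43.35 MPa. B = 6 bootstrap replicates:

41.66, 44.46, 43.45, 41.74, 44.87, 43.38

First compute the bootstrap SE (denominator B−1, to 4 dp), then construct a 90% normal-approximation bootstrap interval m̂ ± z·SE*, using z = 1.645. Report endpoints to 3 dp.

Mean of replicates = 43.2600; sum of squared deviations = 8.9530; SE* = √(8.9530/5) = 1.3381
Margin = 1.645 × 1.3381 = 2.2012
Interval: 43.35 ± 2.2012

(41.149, 45.551)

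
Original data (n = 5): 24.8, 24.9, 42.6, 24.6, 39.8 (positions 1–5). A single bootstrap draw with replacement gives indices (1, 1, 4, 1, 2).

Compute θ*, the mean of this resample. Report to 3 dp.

Resample values: 24.8, 24.8, 24.6, 24.8, 24.9.
Mean = (24.8 + 24.8 + 24.6 + 24.8 + 24.9) / 5 = 123.90 / 5 = 24.780

θ* = 24.780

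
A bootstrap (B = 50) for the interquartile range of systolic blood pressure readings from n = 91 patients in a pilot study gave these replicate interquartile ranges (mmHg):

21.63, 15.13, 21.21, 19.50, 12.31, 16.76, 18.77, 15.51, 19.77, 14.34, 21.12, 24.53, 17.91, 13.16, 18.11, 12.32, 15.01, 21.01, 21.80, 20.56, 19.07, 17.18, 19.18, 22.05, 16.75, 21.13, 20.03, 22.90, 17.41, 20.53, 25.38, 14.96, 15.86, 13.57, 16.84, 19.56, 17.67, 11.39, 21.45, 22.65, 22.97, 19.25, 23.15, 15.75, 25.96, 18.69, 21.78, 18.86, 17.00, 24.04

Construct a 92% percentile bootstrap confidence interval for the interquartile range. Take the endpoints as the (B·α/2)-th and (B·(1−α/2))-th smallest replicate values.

(12.31, 24.53)

Sorted replicates: 11.39, 12.31, 12.32, 13.16, 13.57, 14.34, 14.96, 15.01, 15.13, 15.51, 15.75, 15.86, 16.75, 16.76, 16.84, 17.00, 17.18, 17.41, 17.67, 17.91, 18.11, 18.69, 18.77, 18.86, 19.07, 19.18, 19.25, 19.50, 19.56, 19.77, 20.03, 20.53, 20.56, 21.01, 21.12, 21.13, 21.21, 21.45, 21.63, 21.78, 21.80, 22.05, 22.65, 22.90, 22.97, 23.15, 24.04, 24.53, 25.38, 25.96
α = 0.08; lower rank = 50 × 0.040 = 2; upper rank = 50 × 0.960 = 48.
The 2nd smallest replicate is 12.31; the 48th is 24.53.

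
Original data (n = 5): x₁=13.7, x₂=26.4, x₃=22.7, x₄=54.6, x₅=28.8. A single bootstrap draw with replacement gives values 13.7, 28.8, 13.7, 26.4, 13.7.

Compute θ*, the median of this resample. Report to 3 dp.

θ* = 13.700

Sorted: 13.7, 13.7, 13.7, 26.4, 28.8
Median = middle value = 13.700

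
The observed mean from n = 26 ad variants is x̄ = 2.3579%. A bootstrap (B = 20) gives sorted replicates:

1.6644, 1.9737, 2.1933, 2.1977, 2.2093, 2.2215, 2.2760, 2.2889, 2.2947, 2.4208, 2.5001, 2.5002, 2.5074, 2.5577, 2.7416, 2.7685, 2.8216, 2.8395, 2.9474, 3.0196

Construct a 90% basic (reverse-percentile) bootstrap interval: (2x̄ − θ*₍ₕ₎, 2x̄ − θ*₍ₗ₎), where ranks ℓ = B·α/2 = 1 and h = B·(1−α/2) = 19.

Percentile endpoints at ranks 1 and 19: θ*₍1₎ = 1.6644, θ*₍19₎ = 2.9474.
Basic interval reflects these around x̄:
  lower = 2 × 2.3579 − 2.9474 = 1.7684
  upper = 2 × 2.3579 − 1.6644 = 3.0514

(1.7684, 3.0514)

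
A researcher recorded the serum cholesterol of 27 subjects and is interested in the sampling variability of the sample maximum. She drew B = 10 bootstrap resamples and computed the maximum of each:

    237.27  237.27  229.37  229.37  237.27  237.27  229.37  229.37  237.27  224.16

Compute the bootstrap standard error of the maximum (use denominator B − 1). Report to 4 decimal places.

Bootstrap SE is the standard deviation of the 10 replicate maximums.
Mean of replicates: (237.27 + 237.27 + 229.37 + 229.37 + 237.27 + 237.27 + 229.37 + 229.37 + 237.27 + 224.16) / 10 = 2327.99000 / 10 = 232.79900
Sum of squared deviations: (+4.47100)² + (+4.47100)² + (−3.42900)² + (−3.42900)² + (+4.47100)² + (+4.47100)² + (−3.42900)² + (−3.42900)² + (+4.47100)² + (−8.63900)² = 221.61369
Variance = 221.61369 / 9 = 24.62374
SE* = √24.62374

SE* = 4.9622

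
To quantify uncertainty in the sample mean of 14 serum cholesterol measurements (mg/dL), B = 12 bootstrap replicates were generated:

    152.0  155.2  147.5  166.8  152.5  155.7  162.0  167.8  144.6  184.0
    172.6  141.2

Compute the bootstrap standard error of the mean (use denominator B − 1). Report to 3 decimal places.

SE* = 12.531

Bootstrap SE is the standard deviation of the 12 replicate means.
Mean of replicates: (152.0 + 155.2 + 147.5 + 166.8 + 152.5 + 155.7 + 162.0 + 167.8 + 144.6 + 184.0 + 172.6 + 141.2) / 12 = 1901.9000 / 12 = 158.4917
Sum of squared deviations: (−6.4917)² + (−3.2917)² + (−10.9917)² + (+8.3083)² + (−5.9917)² + (−2.7917)² + (+3.5083)² + (+9.3083)² + (−13.8917)² + (+25.5083)² + (+14.1083)² + (−17.2917)² = 1727.1692
Variance = 1727.1692 / 11 = 157.0154
SE* = √157.0154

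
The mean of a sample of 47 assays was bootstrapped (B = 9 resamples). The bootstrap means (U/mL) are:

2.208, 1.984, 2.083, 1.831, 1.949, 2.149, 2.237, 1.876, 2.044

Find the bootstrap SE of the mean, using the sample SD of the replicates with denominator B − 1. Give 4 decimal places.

SE* = 0.1426

Bootstrap SE is the standard deviation of the 9 replicate means.
Mean of replicates: (2.208 + 1.984 + 2.083 + 1.831 + 1.949 + 2.149 + 2.237 + 1.876 + 2.044) / 9 = 18.361000 / 9 = 2.040111
Sum of squared deviations: (+0.167889)² + (−0.056111)² + (+0.042889)² + (−0.209111)² + (−0.091111)² + (+0.108889)² + (+0.196889)² + (−0.164111)² + (+0.003889)² = 0.162773
Variance = 0.162773 / 8 = 0.020347
SE* = √0.020347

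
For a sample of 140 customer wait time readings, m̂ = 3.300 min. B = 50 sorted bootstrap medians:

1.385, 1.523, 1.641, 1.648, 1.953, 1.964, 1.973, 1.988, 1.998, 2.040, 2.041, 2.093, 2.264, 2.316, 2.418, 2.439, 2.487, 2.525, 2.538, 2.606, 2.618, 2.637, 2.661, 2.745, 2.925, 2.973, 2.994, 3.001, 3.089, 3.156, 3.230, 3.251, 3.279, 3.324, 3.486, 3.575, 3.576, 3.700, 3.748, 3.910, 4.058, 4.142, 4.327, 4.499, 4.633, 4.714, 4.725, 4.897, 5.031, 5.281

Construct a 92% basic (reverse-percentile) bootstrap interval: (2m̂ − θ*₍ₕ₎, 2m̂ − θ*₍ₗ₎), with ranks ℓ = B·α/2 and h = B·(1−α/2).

Percentile endpoints at ranks 2 and 48: θ*₍2₎ = 1.523, θ*₍48₎ = 4.897.
Basic interval reflects these around m̂:
  lower = 2 × 3.300 − 4.897 = 1.703
  upper = 2 × 3.300 − 1.523 = 5.077

(1.703, 5.077)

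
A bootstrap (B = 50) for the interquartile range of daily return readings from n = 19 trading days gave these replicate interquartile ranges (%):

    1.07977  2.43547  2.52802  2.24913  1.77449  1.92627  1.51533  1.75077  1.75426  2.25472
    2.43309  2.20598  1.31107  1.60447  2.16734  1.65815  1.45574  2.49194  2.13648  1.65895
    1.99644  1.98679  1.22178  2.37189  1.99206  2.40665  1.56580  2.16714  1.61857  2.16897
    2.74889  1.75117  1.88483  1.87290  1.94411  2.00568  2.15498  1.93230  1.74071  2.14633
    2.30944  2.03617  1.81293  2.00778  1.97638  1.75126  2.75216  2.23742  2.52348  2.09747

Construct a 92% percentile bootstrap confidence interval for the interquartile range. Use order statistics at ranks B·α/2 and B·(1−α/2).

Sorted replicates: 1.07977, 1.22178, 1.31107, 1.45574, 1.51533, 1.56580, 1.60447, 1.61857, 1.65815, 1.65895, 1.74071, 1.75077, 1.75117, 1.75126, 1.75426, 1.77449, 1.81293, 1.87290, 1.88483, 1.92627, 1.93230, 1.94411, 1.97638, 1.98679, 1.99206, 1.99644, 2.00568, 2.00778, 2.03617, 2.09747, 2.13648, 2.14633, 2.15498, 2.16714, 2.16734, 2.16897, 2.20598, 2.23742, 2.24913, 2.25472, 2.30944, 2.37189, 2.40665, 2.43309, 2.43547, 2.49194, 2.52348, 2.52802, 2.74889, 2.75216
α = 0.08; lower rank = 50 × 0.040 = 2; upper rank = 50 × 0.960 = 48.
The 2nd smallest replicate is 1.22178; the 48th is 2.52802.

(1.22178, 2.52802)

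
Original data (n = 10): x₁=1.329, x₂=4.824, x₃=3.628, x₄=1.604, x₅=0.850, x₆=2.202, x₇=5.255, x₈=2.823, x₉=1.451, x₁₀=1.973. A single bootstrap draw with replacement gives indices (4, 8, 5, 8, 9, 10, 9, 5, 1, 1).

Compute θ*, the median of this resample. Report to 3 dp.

θ* = 1.451

Resample values: 1.604, 2.823, 0.850, 2.823, 1.451, 1.973, 1.451, 0.850, 1.329, 1.329.
Sorted: 0.850, 0.850, 1.329, 1.329, 1.451, 1.451, 1.604, 1.973, 2.823, 2.823
Median = average of the two middle values = 1.451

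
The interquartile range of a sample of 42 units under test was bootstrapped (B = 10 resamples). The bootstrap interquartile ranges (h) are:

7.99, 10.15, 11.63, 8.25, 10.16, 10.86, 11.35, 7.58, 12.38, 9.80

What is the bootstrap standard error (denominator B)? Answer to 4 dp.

Bootstrap SE is the standard deviation of the 10 replicate interquartile ranges.
Mean of replicates: (7.99 + 10.15 + 11.63 + 8.25 + 10.16 + 10.86 + 11.35 + 7.58 + 12.38 + 9.80) / 10 = 100.15000 / 10 = 10.01500
Sum of squared deviations: (−2.02500)² + (+0.13500)² + (+1.61500)² + (−1.76500)² + (+0.14500)² + (+0.84500)² + (+1.33500)² + (−2.43500)² + (+2.36500)² + (−0.21500)² = 23.92825
Variance = 23.92825 / 10 = 2.39283
SE* = √2.39283

SE* = 1.5469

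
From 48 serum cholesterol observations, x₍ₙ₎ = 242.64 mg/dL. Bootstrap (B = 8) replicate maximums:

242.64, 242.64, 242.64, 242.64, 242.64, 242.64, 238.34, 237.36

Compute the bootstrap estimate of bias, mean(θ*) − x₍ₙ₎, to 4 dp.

mean(θ*) = (242.64 + 242.64 + 242.64 + 242.64 + 242.64 + 242.64 + 238.34 + 237.36) / 8 = 241.44250
bias = 241.44250 − 242.64

bias = −1.1975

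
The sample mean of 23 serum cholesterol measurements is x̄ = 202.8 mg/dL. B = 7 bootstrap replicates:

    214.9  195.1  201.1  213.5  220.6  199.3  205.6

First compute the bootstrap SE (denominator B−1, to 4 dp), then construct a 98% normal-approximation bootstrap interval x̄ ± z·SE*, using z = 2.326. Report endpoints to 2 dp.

(181.00, 224.60)

Mean of replicates = 207.1571; sum of squared deviations = 527.1171; SE* = √(527.1171/6) = 9.3730
Margin = 2.326 × 9.3730 = 21.802
Interval: 202.8 ± 21.802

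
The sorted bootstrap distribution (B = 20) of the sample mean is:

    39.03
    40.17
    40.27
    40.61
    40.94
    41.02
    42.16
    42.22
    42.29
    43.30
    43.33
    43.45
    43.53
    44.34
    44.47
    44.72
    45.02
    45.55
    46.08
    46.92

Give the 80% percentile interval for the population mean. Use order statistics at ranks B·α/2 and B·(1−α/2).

α = 0.20; lower rank = 20 × 0.100 = 2; upper rank = 20 × 0.900 = 18.
The 2nd smallest replicate is 40.17; the 18th is 45.55.

(40.17, 45.55)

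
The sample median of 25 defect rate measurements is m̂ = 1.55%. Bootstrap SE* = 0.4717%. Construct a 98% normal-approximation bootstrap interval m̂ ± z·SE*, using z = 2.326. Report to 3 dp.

Margin = 2.326 × 0.4717 = 1.0972
Interval: 1.55 ± 1.0972

(0.453, 2.647)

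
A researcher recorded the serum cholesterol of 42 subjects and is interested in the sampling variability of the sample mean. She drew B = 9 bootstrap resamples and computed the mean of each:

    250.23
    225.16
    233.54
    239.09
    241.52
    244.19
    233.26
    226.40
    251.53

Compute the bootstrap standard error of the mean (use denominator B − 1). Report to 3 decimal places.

SE* = 9.522

Bootstrap SE is the standard deviation of the 9 replicate means.
Mean of replicates: (250.23 + 225.16 + 233.54 + 239.09 + 241.52 + 244.19 + 233.26 + 226.40 + 251.53) / 9 = 2144.9200 / 9 = 238.3244
Sum of squared deviations: (+11.9056)² + (−13.1644)² + (−4.7844)² + (+0.7656)² + (+3.1956)² + (+5.8656)² + (−5.0644)² + (−11.9244)² + (+13.2056)² = 725.3658
Variance = 725.3658 / 8 = 90.6707
SE* = √90.6707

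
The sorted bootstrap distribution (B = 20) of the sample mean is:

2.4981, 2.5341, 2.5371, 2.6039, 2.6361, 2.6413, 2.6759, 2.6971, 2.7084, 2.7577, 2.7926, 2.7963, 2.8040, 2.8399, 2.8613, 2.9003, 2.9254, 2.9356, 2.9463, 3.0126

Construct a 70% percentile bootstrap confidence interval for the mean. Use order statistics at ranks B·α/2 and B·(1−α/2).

(2.5371, 2.9254)

α = 0.30; lower rank = 20 × 0.150 = 3; upper rank = 20 × 0.850 = 17.
The 3rd smallest replicate is 2.5371; the 17th is 2.9254.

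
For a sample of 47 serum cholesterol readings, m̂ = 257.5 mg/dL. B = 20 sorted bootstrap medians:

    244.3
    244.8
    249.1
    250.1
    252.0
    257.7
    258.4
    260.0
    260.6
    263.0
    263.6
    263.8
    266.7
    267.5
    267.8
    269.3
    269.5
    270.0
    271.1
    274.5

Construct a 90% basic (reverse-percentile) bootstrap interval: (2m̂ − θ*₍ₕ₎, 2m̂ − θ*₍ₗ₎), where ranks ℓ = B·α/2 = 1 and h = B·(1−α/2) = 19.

(243.9, 270.7)

Percentile endpoints at ranks 1 and 19: θ*₍1₎ = 244.3, θ*₍19₎ = 271.1.
Basic interval reflects these around m̂:
  lower = 2 × 257.5 − 271.1 = 243.9
  upper = 2 × 257.5 − 244.3 = 270.7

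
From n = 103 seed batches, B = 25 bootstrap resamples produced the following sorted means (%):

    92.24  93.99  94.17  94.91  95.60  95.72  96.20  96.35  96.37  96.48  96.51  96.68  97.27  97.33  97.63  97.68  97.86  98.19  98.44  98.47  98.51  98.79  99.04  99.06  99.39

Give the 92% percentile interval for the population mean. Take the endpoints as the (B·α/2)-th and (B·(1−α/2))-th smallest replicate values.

(92.24, 99.06)

α = 0.08; lower rank = 25 × 0.040 = 1; upper rank = 25 × 0.960 = 24.
The 1st smallest replicate is 92.24; the 24th is 99.06.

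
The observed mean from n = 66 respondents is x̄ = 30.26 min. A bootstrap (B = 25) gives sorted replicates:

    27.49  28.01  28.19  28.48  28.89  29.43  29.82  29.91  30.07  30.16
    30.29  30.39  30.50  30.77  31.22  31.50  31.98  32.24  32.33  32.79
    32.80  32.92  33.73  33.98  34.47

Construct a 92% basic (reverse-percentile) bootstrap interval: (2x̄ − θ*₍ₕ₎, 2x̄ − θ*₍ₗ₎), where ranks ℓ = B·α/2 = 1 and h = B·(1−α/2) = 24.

Percentile endpoints at ranks 1 and 24: θ*₍1₎ = 27.49, θ*₍24₎ = 33.98.
Basic interval reflects these around x̄:
  lower = 2 × 30.26 − 33.98 = 26.54
  upper = 2 × 30.26 − 27.49 = 33.03

(26.54, 33.03)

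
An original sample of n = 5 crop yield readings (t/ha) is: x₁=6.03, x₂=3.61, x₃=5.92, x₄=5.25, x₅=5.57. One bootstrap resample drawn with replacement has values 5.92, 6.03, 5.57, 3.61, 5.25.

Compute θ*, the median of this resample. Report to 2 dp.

θ* = 5.57

Sorted: 3.61, 5.25, 5.57, 5.92, 6.03
Median = middle value = 5.57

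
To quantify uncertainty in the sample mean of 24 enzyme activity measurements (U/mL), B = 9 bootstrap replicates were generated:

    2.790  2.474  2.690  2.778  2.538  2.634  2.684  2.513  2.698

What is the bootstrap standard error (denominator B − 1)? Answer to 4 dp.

Bootstrap SE is the standard deviation of the 9 replicate means.
Mean of replicates: (2.790 + 2.474 + 2.690 + 2.778 + 2.538 + 2.634 + 2.684 + 2.513 + 2.698) / 9 = 23.79900 / 9 = 2.64433
Sum of squared deviations: (+0.14567)² + (−0.17033)² + (+0.04567)² + (+0.13367)² + (−0.10633)² + (−0.01033)² + (+0.03967)² + (−0.13133)² + (+0.05367)² = 0.10330
Variance = 0.10330 / 8 = 0.01291
SE* = √0.01291

SE* = 0.1136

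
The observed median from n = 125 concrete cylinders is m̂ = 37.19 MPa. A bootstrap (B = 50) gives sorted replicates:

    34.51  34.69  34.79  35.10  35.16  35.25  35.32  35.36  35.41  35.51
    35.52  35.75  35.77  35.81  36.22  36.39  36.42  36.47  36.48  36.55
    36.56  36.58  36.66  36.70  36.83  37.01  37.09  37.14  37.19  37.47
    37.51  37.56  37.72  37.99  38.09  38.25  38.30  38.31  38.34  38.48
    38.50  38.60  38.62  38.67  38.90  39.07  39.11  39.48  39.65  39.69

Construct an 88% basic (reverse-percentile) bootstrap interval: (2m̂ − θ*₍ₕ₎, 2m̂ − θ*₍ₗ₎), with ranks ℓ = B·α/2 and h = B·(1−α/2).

(35.27, 39.59)

Percentile endpoints at ranks 3 and 47: θ*₍3₎ = 34.79, θ*₍47₎ = 39.11.
Basic interval reflects these around m̂:
  lower = 2 × 37.19 − 39.11 = 35.27
  upper = 2 × 37.19 − 34.79 = 39.59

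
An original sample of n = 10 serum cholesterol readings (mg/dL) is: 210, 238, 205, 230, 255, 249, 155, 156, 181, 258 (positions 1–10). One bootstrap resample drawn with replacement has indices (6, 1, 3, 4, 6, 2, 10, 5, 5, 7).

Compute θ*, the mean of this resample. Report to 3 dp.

θ* = 230.400

Resample values: 249, 210, 205, 230, 249, 238, 258, 255, 255, 155.
Mean = (249 + 210 + 205 + 230 + 249 + 238 + 258 + 255 + 255 + 155) / 10 = 2304.0 / 10 = 230.400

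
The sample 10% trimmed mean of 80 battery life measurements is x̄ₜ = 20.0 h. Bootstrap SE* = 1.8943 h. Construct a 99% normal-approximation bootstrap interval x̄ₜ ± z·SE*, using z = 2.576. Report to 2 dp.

(15.12, 24.88)

Margin = 2.576 × 1.8943 = 4.880
Interval: 20.0 ± 4.880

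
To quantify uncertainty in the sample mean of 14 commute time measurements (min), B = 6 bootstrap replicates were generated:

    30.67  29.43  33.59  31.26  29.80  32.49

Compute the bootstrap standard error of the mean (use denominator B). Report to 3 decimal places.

SE* = 1.458

Bootstrap SE is the standard deviation of the 6 replicate means.
Mean of replicates: (30.67 + 29.43 + 33.59 + 31.26 + 29.80 + 32.49) / 6 = 187.2400 / 6 = 31.2067
Sum of squared deviations: (−0.5367)² + (−1.7767)² + (+2.3833)² + (+0.0533)² + (−1.4067)² + (+1.2833)² = 12.7533
Variance = 12.7533 / 6 = 2.1256
SE* = √2.1256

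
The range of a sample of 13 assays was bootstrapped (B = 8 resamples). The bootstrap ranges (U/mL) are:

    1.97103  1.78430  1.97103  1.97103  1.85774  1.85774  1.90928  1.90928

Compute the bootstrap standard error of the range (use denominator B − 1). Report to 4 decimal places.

SE* = 0.0678

Bootstrap SE is the standard deviation of the 8 replicate ranges.
Mean of replicates: (1.97103 + 1.78430 + 1.97103 + 1.97103 + 1.85774 + 1.85774 + 1.90928 + 1.90928) / 8 = 15.231430 / 8 = 1.903929
Sum of squared deviations: (+0.067101)² + (−0.119629)² + (+0.067101)² + (+0.067101)² + (−0.046189)² + (−0.046189)² + (+0.005351)² + (+0.005351)² = 0.032143
Variance = 0.032143 / 7 = 0.004592
SE* = √0.004592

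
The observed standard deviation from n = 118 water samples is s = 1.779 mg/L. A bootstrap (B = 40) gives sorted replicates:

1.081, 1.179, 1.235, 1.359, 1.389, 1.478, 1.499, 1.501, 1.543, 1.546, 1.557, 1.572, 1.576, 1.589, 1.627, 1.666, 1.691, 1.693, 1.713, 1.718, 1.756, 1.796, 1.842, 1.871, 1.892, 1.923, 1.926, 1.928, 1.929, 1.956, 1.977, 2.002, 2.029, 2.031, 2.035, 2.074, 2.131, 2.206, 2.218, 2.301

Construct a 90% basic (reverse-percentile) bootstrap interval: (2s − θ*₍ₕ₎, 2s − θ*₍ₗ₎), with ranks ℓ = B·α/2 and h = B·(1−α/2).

Percentile endpoints at ranks 2 and 38: θ*₍2₎ = 1.179, θ*₍38₎ = 2.206.
Basic interval reflects these around s:
  lower = 2 × 1.779 − 2.206 = 1.352
  upper = 2 × 1.779 − 1.179 = 2.379

(1.352, 2.379)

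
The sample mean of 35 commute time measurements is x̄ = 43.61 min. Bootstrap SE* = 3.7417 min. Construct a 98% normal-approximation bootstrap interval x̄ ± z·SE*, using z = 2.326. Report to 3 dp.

(34.907, 52.313)

Margin = 2.326 × 3.7417 = 8.7032
Interval: 43.61 ± 8.7032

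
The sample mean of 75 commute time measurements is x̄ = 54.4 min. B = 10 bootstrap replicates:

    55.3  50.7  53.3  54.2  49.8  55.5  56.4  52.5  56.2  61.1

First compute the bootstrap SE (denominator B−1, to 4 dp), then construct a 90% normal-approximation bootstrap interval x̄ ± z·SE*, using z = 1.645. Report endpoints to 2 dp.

Mean of replicates = 54.5000; sum of squared deviations = 93.7600; SE* = √(93.7600/9) = 3.2277
Margin = 1.645 × 3.2277 = 5.310
Interval: 54.4 ± 5.310

(49.09, 59.71)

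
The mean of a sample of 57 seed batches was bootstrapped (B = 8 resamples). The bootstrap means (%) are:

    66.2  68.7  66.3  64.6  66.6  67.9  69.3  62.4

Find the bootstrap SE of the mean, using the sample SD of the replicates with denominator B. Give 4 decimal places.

SE* = 2.0976

Bootstrap SE is the standard deviation of the 8 replicate means.
Mean of replicates: (66.2 + 68.7 + 66.3 + 64.6 + 66.6 + 67.9 + 69.3 + 62.4) / 8 = 532.00000 / 8 = 66.50000
Sum of squared deviations: (−0.30000)² + (+2.20000)² + (−0.20000)² + (−1.90000)² + (+0.10000)² + (+1.40000)² + (+2.80000)² + (−4.10000)² = 35.20000
Variance = 35.20000 / 8 = 4.40000
SE* = √4.40000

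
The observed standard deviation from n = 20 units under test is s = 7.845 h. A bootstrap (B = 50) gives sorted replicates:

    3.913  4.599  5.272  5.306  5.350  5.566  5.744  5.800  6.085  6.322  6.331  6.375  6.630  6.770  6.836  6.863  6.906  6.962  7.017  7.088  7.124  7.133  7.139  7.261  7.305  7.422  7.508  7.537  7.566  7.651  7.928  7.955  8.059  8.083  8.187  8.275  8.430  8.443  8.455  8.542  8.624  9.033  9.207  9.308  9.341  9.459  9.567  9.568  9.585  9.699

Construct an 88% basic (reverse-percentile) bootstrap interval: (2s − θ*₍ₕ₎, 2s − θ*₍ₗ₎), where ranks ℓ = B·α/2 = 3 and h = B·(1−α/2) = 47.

(6.123, 10.418)

Percentile endpoints at ranks 3 and 47: θ*₍3₎ = 5.272, θ*₍47₎ = 9.567.
Basic interval reflects these around s:
  lower = 2 × 7.845 − 9.567 = 6.123
  upper = 2 × 7.845 − 5.272 = 10.418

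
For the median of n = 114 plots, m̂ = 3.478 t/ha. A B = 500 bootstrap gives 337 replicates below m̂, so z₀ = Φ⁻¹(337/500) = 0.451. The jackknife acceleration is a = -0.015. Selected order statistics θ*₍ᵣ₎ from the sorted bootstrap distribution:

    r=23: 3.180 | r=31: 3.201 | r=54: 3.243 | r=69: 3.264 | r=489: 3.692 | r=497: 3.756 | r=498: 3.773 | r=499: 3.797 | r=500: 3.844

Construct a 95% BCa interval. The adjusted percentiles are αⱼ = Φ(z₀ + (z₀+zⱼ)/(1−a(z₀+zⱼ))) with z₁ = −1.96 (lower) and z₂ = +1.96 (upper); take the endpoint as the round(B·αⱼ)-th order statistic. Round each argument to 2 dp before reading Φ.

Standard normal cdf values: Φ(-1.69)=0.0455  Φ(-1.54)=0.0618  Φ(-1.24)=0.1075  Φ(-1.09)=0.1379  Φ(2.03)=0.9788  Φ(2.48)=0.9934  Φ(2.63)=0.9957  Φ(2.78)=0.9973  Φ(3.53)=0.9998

Lower: z₀ + z₁ = 0.451 + (-1.960) = -1.509; 1 − a(z₀+z₁) = 1 − (-0.015)(-1.509) = 0.9774; argument = 0.451 + (-1.509)/0.9774 = -1.0929 → -1.09.
α₁ = Φ(-1.09) = 0.1379; rank = round(500 × 0.1379) = 69; θ*₍69₎ = 3.264.
Upper: z₀ + z₂ = 2.411; 1 − a(z₀+z₂) = 1.0362; argument = 2.7778 → 2.78; α₂ = 0.9973; rank = 499; θ*₍499₎ = 3.797.

(3.264, 3.797)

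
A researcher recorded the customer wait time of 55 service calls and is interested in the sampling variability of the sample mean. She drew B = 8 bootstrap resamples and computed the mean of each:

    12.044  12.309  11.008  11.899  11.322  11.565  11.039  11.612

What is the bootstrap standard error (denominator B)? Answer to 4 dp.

Bootstrap SE is the standard deviation of the 8 replicate means.
Mean of replicates: (12.044 + 12.309 + 11.008 + 11.899 + 11.322 + 11.565 + 11.039 + 11.612) / 8 = 92.79800 / 8 = 11.59975
Sum of squared deviations: (+0.44425)² + (+0.70925)² + (−0.59175)² + (+0.29925)² + (−0.27775)² + (−0.03475)² + (−0.56075)² + (+0.01225)² = 1.53306
Variance = 1.53306 / 8 = 0.19163
SE* = √0.19163

SE* = 0.4378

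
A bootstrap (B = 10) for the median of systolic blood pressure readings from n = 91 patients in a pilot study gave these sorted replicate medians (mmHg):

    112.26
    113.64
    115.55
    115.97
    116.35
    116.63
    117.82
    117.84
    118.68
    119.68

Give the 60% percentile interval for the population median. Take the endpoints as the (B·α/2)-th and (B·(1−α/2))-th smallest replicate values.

α = 0.40; lower rank = 10 × 0.200 = 2; upper rank = 10 × 0.800 = 8.
The 2nd smallest replicate is 113.64; the 8th is 117.84.

(113.64, 117.84)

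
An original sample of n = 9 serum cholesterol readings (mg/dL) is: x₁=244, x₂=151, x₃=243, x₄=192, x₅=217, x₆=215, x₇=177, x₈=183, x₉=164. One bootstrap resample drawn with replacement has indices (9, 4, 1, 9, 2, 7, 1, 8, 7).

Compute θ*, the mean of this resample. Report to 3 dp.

θ* = 188.444

Resample values: 164, 192, 244, 164, 151, 177, 244, 183, 177.
Mean = (164 + 192 + 244 + 164 + 151 + 177 + 244 + 183 + 177) / 9 = 1696.0 / 9 = 188.444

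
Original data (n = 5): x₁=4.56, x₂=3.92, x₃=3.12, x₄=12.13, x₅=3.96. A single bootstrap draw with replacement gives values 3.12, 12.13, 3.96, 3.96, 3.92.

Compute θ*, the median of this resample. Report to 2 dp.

θ* = 3.96

Sorted: 3.12, 3.92, 3.96, 3.96, 12.13
Median = middle value = 3.96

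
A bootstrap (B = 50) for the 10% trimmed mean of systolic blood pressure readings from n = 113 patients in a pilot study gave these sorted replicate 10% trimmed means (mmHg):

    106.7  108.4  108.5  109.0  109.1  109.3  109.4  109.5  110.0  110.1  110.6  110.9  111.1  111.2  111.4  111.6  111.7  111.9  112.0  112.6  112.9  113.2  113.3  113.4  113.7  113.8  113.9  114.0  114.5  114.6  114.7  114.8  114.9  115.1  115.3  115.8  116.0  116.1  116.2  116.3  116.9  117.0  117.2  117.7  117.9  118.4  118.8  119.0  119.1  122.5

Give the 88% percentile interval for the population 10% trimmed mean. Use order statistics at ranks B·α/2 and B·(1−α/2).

(108.5, 118.8)

α = 0.12; lower rank = 50 × 0.060 = 3; upper rank = 50 × 0.940 = 47.
The 3rd smallest replicate is 108.5; the 47th is 118.8.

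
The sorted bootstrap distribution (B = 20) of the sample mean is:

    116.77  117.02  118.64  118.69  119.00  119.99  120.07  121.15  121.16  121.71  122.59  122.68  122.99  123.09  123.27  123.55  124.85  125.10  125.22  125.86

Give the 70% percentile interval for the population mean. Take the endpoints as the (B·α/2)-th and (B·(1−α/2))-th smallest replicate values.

α = 0.30; lower rank = 20 × 0.150 = 3; upper rank = 20 × 0.850 = 17.
The 3rd smallest replicate is 118.64; the 17th is 124.85.

(118.64, 124.85)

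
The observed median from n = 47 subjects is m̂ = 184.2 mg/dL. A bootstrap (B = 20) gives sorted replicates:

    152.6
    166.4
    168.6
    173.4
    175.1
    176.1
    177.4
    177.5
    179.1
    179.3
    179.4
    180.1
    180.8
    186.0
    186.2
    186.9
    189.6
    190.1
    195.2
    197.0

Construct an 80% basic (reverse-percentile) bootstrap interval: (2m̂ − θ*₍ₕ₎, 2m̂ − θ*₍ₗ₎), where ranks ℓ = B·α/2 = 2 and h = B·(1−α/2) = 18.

Percentile endpoints at ranks 2 and 18: θ*₍2₎ = 166.4, θ*₍18₎ = 190.1.
Basic interval reflects these around m̂:
  lower = 2 × 184.2 − 190.1 = 178.3
  upper = 2 × 184.2 − 166.4 = 202.0

(178.3, 202.0)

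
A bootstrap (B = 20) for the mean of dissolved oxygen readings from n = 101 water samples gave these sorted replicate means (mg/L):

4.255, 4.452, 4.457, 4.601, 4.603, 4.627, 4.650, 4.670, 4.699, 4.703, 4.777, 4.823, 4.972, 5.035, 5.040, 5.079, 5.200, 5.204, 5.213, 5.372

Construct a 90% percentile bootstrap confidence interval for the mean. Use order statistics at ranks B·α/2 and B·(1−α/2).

α = 0.10; lower rank = 20 × 0.050 = 1; upper rank = 20 × 0.950 = 19.
The 1st smallest replicate is 4.255; the 19th is 5.213.

(4.255, 5.213)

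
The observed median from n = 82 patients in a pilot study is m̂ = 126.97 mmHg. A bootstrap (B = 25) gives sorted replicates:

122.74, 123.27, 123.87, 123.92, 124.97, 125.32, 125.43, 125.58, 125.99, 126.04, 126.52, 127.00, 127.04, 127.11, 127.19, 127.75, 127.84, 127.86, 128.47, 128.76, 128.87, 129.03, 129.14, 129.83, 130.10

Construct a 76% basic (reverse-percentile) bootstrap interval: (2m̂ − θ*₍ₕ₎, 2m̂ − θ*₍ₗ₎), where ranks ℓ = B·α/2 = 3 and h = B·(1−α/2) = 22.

Percentile endpoints at ranks 3 and 22: θ*₍3₎ = 123.87, θ*₍22₎ = 129.03.
Basic interval reflects these around m̂:
  lower = 2 × 126.97 − 129.03 = 124.91
  upper = 2 × 126.97 − 123.87 = 130.07

(124.91, 130.07)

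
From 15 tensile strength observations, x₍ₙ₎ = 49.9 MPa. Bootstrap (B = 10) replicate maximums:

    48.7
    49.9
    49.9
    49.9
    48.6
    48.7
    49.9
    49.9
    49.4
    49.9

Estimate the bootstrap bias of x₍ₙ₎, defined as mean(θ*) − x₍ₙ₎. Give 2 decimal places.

bias = −0.42

mean(θ*) = (48.7 + 49.9 + 49.9 + 49.9 + 48.6 + 48.7 + 49.9 + 49.9 + 49.4 + 49.9) / 10 = 49.480
bias = 49.480 − 49.9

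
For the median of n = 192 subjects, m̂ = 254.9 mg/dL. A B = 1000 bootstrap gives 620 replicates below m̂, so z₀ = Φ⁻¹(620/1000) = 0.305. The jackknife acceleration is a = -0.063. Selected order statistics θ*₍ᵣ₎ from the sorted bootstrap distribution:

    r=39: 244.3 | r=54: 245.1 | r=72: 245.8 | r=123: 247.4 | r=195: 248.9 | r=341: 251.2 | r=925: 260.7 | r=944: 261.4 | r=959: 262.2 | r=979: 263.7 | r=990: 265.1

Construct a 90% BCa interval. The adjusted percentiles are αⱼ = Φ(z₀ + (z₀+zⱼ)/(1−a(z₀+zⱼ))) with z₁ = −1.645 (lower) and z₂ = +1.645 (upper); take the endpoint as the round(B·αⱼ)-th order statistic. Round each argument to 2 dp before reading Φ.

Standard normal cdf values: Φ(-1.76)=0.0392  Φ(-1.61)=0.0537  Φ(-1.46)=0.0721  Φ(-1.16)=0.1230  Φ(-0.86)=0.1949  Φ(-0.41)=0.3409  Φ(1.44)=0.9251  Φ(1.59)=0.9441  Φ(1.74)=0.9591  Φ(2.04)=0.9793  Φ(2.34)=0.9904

(247.4, 263.7)

Lower: z₀ + z₁ = 0.305 + (-1.645) = -1.340; 1 − a(z₀+z₁) = 1 − (-0.063)(-1.340) = 0.9156; argument = 0.305 + (-1.340)/0.9156 = -1.1586 → -1.16.
α₁ = Φ(-1.16) = 0.1230; rank = round(1000 × 0.1230) = 123; θ*₍123₎ = 247.4.
Upper: z₀ + z₂ = 1.950; 1 − a(z₀+z₂) = 1.1228; argument = 2.0417 → 2.04; α₂ = 0.9793; rank = 979; θ*₍979₎ = 263.7.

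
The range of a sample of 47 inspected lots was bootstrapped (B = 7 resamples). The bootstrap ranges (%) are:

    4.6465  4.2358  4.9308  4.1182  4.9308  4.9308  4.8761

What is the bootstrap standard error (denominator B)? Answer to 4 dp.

Bootstrap SE is the standard deviation of the 7 replicate ranges.
Mean of replicates: (4.6465 + 4.2358 + 4.9308 + 4.1182 + 4.9308 + 4.9308 + 4.8761) / 7 = 32.66900 / 7 = 4.66700
Sum of squared deviations: (−0.02050)² + (−0.43120)² + (+0.26380)² + (−0.54880)² + (+0.26380)² + (+0.26380)² + (+0.20910)² = 0.74003
Variance = 0.74003 / 7 = 0.10572
SE* = √0.10572

SE* = 0.3251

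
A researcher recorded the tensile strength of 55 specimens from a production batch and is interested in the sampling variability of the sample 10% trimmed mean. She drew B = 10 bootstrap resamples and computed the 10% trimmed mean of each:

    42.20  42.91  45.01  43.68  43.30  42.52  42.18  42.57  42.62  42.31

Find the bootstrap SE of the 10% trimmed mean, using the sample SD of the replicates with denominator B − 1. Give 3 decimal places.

SE* = 0.876

Bootstrap SE is the standard deviation of the 10 replicate 10% trimmed means.
Mean of replicates: (42.20 + 42.91 + 45.01 + 43.68 + 43.30 + 42.52 + 42.18 + 42.57 + 42.62 + 42.31) / 10 = 429.3000 / 10 = 42.9300
Sum of squared deviations: (−0.7300)² + (−0.0200)² + (+2.0800)² + (+0.7500)² + (+0.3700)² + (−0.4100)² + (−0.7500)² + (−0.3600)² + (−0.3100)² + (−0.6200)² = 6.8998
Variance = 6.8998 / 9 = 0.7666
SE* = √0.7666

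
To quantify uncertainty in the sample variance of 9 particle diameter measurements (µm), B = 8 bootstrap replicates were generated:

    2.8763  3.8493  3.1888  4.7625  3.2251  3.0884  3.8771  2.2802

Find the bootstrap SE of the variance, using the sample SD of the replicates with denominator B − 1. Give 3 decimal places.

Bootstrap SE is the standard deviation of the 8 replicate variances.
Mean of replicates: (2.8763 + 3.8493 + 3.1888 + 4.7625 + 3.2251 + 3.0884 + 3.8771 + 2.2802) / 8 = 27.14770 / 8 = 3.39346
Sum of squared deviations: (−0.51716)² + (+0.45584)² + (−0.20466)² + (+1.36904)² + (−0.16836)² + (−0.30506)² + (+0.48364)² + (−1.11326)² = 3.98606
Variance = 3.98606 / 7 = 0.56944
SE* = √0.56944

SE* = 0.755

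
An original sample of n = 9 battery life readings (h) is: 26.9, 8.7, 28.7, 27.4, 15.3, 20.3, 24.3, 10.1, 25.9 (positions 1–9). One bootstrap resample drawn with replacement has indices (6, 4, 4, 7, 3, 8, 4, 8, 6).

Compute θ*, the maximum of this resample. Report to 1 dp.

θ* = 28.7

Resample values: 20.3, 27.4, 27.4, 24.3, 28.7, 10.1, 27.4, 10.1, 20.3.
Maximum = 28.7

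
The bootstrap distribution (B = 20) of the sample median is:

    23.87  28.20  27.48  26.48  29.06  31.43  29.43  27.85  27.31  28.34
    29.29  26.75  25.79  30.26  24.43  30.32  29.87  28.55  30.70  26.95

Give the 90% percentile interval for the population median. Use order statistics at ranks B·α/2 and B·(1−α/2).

(23.87, 30.70)

Sorted replicates: 23.87, 24.43, 25.79, 26.48, 26.75, 26.95, 27.31, 27.48, 27.85, 28.20, 28.34, 28.55, 29.06, 29.29, 29.43, 29.87, 30.26, 30.32, 30.70, 31.43
α = 0.10; lower rank = 20 × 0.050 = 1; upper rank = 20 × 0.950 = 19.
The 1st smallest replicate is 23.87; the 19th is 30.70.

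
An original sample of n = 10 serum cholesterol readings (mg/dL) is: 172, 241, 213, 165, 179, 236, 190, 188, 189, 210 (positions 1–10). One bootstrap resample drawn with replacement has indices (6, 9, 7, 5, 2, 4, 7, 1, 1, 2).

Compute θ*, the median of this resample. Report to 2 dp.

Resample values: 236, 189, 190, 179, 241, 165, 190, 172, 172, 241.
Sorted: 165, 172, 172, 179, 189, 190, 190, 236, 241, 241
Median = average of the two middle values = 189.50

θ* = 189.50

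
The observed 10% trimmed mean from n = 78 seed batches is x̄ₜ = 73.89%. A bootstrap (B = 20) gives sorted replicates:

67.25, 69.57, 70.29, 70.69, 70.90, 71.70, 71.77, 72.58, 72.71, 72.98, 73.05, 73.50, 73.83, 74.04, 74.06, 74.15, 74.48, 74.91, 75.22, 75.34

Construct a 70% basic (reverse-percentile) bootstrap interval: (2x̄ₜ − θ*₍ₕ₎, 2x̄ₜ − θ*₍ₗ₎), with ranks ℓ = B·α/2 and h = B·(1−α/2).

Percentile endpoints at ranks 3 and 17: θ*₍3₎ = 70.29, θ*₍17₎ = 74.48.
Basic interval reflects these around x̄ₜ:
  lower = 2 × 73.89 − 74.48 = 73.30
  upper = 2 × 73.89 − 70.29 = 77.49

(73.30, 77.49)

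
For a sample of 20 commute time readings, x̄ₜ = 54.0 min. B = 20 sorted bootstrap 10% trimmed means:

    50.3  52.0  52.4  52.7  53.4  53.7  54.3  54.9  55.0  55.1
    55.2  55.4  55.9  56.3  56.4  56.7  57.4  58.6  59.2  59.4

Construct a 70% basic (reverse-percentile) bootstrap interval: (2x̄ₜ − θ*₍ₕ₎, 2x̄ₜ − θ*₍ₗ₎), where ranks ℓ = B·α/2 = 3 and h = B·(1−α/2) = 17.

(50.6, 55.6)

Percentile endpoints at ranks 3 and 17: θ*₍3₎ = 52.4, θ*₍17₎ = 57.4.
Basic interval reflects these around x̄ₜ:
  lower = 2 × 54.0 − 57.4 = 50.6
  upper = 2 × 54.0 − 52.4 = 55.6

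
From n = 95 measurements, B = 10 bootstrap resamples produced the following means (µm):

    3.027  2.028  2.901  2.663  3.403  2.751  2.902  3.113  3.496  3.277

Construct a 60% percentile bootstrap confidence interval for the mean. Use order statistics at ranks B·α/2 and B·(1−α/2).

(2.663, 3.277)

Sorted replicates: 2.028, 2.663, 2.751, 2.901, 2.902, 3.027, 3.113, 3.277, 3.403, 3.496
α = 0.40; lower rank = 10 × 0.200 = 2; upper rank = 10 × 0.800 = 8.
The 2nd smallest replicate is 2.663; the 8th is 3.277.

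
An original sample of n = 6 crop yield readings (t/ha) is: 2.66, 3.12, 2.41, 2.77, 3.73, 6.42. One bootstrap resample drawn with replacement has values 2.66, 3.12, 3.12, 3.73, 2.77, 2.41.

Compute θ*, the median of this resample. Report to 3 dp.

θ* = 2.945

Sorted: 2.41, 2.66, 2.77, 3.12, 3.12, 3.73
Median = average of the two middle values = 2.945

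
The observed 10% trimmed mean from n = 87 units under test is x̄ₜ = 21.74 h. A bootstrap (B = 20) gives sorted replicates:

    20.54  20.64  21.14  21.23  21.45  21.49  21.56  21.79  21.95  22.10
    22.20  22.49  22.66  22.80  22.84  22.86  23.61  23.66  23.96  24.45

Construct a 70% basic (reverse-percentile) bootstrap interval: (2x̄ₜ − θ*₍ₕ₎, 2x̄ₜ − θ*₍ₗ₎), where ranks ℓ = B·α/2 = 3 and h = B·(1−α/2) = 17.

Percentile endpoints at ranks 3 and 17: θ*₍3₎ = 21.14, θ*₍17₎ = 23.61.
Basic interval reflects these around x̄ₜ:
  lower = 2 × 21.74 − 23.61 = 19.87
  upper = 2 × 21.74 − 21.14 = 22.34

(19.87, 22.34)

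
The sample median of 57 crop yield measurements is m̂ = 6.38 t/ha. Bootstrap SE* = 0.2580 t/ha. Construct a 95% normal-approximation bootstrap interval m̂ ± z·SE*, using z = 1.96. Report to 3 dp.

Margin = 1.96 × 0.2580 = 0.5057
Interval: 6.38 ± 0.5057

(5.874, 6.886)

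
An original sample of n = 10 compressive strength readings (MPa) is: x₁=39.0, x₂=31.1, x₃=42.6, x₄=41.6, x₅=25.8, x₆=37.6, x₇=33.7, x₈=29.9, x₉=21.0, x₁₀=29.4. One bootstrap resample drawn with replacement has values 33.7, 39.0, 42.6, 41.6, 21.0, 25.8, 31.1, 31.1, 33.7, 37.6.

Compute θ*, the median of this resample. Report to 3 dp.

θ* = 33.700

Sorted: 21.0, 25.8, 31.1, 31.1, 33.7, 33.7, 37.6, 39.0, 41.6, 42.6
Median = average of the two middle values = 33.700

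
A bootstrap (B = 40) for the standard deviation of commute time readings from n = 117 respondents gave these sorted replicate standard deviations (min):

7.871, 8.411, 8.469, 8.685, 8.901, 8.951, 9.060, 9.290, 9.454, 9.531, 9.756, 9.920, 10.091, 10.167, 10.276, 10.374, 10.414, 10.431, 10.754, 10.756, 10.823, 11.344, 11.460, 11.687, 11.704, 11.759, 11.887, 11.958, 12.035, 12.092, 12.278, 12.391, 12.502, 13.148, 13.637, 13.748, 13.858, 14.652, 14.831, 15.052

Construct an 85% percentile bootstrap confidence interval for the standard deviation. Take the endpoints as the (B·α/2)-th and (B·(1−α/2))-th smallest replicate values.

(8.469, 13.858)

α = 0.15; lower rank = 40 × 0.075 = 3; upper rank = 40 × 0.925 = 37.
The 3rd smallest replicate is 8.469; the 37th is 13.858.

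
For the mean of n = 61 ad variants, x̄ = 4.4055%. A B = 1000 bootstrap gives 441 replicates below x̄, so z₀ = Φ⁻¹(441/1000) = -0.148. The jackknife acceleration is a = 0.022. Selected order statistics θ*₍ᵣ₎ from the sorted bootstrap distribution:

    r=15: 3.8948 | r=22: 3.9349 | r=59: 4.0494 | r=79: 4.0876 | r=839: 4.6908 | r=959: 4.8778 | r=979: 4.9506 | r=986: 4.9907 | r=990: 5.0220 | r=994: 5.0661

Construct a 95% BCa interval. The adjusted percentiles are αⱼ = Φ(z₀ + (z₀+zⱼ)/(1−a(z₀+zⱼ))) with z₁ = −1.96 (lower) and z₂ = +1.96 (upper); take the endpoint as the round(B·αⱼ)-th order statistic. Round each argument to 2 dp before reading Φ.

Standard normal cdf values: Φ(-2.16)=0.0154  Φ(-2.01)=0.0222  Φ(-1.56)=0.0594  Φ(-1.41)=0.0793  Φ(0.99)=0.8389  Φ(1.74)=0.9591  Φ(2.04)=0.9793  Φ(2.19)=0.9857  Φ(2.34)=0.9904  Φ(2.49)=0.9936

(3.8948, 4.8778)

Lower: z₀ + z₁ = -0.148 + (-1.960) = -2.108; 1 − a(z₀+z₁) = 1 − (0.022)(-2.108) = 1.0464; argument = -0.148 + (-2.108)/1.0464 = -2.1626 → -2.16.
α₁ = Φ(-2.16) = 0.0154; rank = round(1000 × 0.0154) = 15; θ*₍15₎ = 3.8948.
Upper: z₀ + z₂ = 1.812; 1 − a(z₀+z₂) = 0.9601; argument = 1.7392 → 1.74; α₂ = 0.9591; rank = 959; θ*₍959₎ = 4.8778.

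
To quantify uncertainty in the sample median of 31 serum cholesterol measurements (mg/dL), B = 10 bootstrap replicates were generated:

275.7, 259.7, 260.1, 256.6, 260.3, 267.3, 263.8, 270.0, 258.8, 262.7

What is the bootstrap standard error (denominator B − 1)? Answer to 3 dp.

Bootstrap SE is the standard deviation of the 10 replicate medians.
Mean of replicates: (275.7 + 259.7 + 260.1 + 256.6 + 260.3 + 267.3 + 263.8 + 270.0 + 258.8 + 262.7) / 10 = 2635.0000 / 10 = 263.5000
Sum of squared deviations: (+12.2000)² + (−3.8000)² + (−3.4000)² + (−6.9000)² + (−3.2000)² + (+3.8000)² + (+0.3000)² + (+6.5000)² + (−4.7000)² + (−0.8000)² = 312.2000
Variance = 312.2000 / 9 = 34.6889
SE* = √34.6889

SE* = 5.890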